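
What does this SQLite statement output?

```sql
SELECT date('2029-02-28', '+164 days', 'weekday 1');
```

2029-08-13

Applying '+164 days' to 2029-02-28: counting 164 days forward gives 2029-08-11.
`weekday 1` advances to the next Monday; 2029-08-11 is a Saturday, so it moves forward to 2029-08-13.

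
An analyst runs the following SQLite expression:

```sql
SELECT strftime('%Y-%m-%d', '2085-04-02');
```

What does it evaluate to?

`%Y-%m-%d` extracts the ISO date: 2085-04-02.

2085-04-02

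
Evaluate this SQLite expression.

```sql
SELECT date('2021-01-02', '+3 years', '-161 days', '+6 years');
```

2029-07-25

Adding +3 years to 2021-01-02 gives 2024-01-02.
Applying '-161 days' to 2024-01-02: counting 161 days back gives 2023-07-25.
Adding +6 years to 2023-07-25 gives 2029-07-25.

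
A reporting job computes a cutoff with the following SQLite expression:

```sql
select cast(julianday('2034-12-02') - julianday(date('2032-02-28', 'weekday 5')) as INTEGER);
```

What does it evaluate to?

1002

`weekday 5` advances to the next Friday; 2032-02-28 is a Saturday, so it moves forward to 2032-03-05.
26 days remain in March 2032 after the 5th (31 − 5).
Full months from April 2032 through November 2034 contribute their day counts.
Then 2 days into December 2034.
Total: 26 + 30 + 31 + 30 + 31 + 31 + 30 + 31 + 30 + 31 + 31 + 28 + 31 + 30 + 31 + 30 + 31 + 31 + 30 + 31 + 30 + 31 + 31 + 28 + 31 + 30 + 31 + 30 + 31 + 31 + 30 + 31 + 30 + 2 = 1002.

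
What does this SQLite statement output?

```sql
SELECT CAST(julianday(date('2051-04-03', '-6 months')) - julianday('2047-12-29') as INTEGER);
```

Adding -6 months to 2051-04-03 gives 2050-10-03.
2 days remain in December 2047 after the 29th (31 − 29).
Full months from January 2048 through September 2050 contribute their day counts.
Then 3 days into October 2050.
Total: 2 + 31 + 29 + 31 + 30 + 31 + 30 + 31 + 31 + 30 + 31 + 30 + 31 + 31 + 28 + 31 + 30 + 31 + 30 + 31 + 31 + 30 + 31 + 30 + 31 + 31 + 28 + 31 + 30 + 31 + 30 + 31 + 31 + 30 + 3 = 1009.

1009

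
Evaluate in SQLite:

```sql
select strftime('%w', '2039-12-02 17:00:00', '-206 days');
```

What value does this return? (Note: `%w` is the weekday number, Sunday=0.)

2

First apply '-206 days': 2039-12-02 17:00:00 → 2039-05-10 17:00:00.
2039-05-10 is a Tuesday; with Sunday=0 that is 2.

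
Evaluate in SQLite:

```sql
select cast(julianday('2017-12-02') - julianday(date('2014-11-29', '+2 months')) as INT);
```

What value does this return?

1038

Adding +2 months to 2014-11-29 gives 2015-01-29.
2 days remain in January 2015 after the 29th (31 − 29).
Full months from February 2015 through November 2017 contribute their day counts.
Then 2 days into December 2017.
Total: 2 + 28 + 31 + 30 + 31 + 30 + 31 + 31 + 30 + 31 + 30 + 31 + 31 + 29 + 31 + 30 + 31 + 30 + 31 + 31 + 30 + 31 + 30 + 31 + 31 + 28 + 31 + 30 + 31 + 30 + 31 + 31 + 30 + 31 + 30 + 2 = 1038.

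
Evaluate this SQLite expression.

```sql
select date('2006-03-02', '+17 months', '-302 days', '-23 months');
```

Adding +17 months to 2006-03-02 gives 2007-08-02.
Applying '-302 days' to 2007-08-02: counting 302 days back gives 2006-10-04.
Adding -23 months to 2006-10-04 gives 2004-11-04.

2004-11-04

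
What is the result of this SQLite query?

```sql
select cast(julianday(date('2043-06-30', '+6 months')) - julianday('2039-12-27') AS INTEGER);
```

1464

Adding +6 months to 2043-06-30 gives 2043-12-30.
4 days remain in December 2039 after the 27th (31 − 27).
Full months from January 2040 through November 2043 contribute their day counts.
Then 30 days into December 2043.
Total: 4 + 31 + 29 + 31 + 30 + 31 + 30 + 31 + 31 + 30 + 31 + 30 + 31 + 31 + 28 + 31 + 30 + 31 + 30 + 31 + 31 + 30 + 31 + 30 + 31 + 31 + 28 + 31 + 30 + 31 + 30 + 31 + 31 + 30 + 31 + 30 + 31 + 31 + 28 + 31 + 30 + 31 + 30 + 31 + 31 + 30 + 31 + 30 + 30 = 1464.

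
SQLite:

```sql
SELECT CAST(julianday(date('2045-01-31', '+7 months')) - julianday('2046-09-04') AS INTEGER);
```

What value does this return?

-369

Adding +7 months to 2045-01-31 gives 2045-08-31.
0 days remain in August 2045 after the 31st (31 − 31).
Full months from September 2045 through August 2046 contribute their day counts.
Then 4 days into September 2046.
Total: 0 + 30 + 31 + 30 + 31 + 31 + 28 + 31 + 30 + 31 + 30 + 31 + 31 + 4 = 369.
The subtraction is earlier − later, so the result is −369 → -369.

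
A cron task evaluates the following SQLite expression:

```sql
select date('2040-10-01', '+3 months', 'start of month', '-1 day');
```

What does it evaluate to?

2040-12-31

Adding +3 months to 2040-10-01 gives 2041-01-01.
`start of month` rewinds 2041-01-01 to 2041-01-01.
Going back 1 day from 2041-01-01 reaches 2040-12-31 (last day of December, 31 days).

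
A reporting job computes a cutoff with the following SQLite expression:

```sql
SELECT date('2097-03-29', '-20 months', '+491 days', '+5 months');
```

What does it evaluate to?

2097-05-01

Adding -20 months to 2097-03-29 gives 2095-07-29.
Applying '+491 days' to 2095-07-29: counting 491 days forward gives 2096-12-01.
Adding +5 months to 2096-12-01 gives 2097-05-01.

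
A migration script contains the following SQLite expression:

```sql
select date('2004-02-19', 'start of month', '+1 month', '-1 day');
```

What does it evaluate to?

2004-02-29

`start of month` rewinds 2004-02-19 to 2004-02-01.
Adding +1 month to 2004-02-01 gives 2004-03-01.
Going back 1 day from 2004-03-01 reaches 2004-02-29 (last day of February, 29 days).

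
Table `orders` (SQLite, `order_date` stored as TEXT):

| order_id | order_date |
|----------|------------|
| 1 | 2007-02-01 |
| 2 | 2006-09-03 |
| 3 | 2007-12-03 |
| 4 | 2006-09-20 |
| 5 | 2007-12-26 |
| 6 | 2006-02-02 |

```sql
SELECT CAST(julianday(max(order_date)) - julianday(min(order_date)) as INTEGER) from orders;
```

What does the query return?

MIN = 2006-02-02, MAX = 2007-12-26.
26 days remain in February 2006 after the 2nd (28 − 2).
Full months from March 2006 through November 2007 contribute their day counts.
Then 26 days into December 2007.
Total: 26 + 31 + 30 + 31 + 30 + 31 + 31 + 30 + 31 + 30 + 31 + 31 + 28 + 31 + 30 + 31 + 30 + 31 + 31 + 30 + 31 + 30 + 26 = 692.

692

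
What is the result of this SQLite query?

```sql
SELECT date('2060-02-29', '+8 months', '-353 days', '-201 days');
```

Adding +8 months to 2060-02-29 gives 2060-10-29.
Applying '-353 days' to 2060-10-29: counting 353 days back gives 2059-11-11.
Applying '-201 days' to 2059-11-11: counting 201 days back gives 2059-04-24.

2059-04-24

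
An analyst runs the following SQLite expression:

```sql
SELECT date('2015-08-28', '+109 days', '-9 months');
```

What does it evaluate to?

2015-03-15

Applying '+109 days' to 2015-08-28: counting 109 days forward gives 2015-12-15.
Adding -9 months to 2015-12-15 gives 2015-03-15.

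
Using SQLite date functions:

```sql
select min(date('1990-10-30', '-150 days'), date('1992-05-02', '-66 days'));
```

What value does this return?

1990-06-02

date('1990-10-30', '-150 days') → 1990-06-02.
date('1992-05-02', '-66 days') → 1992-02-26.
Earlier of the two is 1990-06-02.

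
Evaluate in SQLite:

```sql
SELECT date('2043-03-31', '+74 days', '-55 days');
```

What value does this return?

2043-04-19

Applying '+74 days' to 2043-03-31: counting 74 days forward gives 2043-06-13.
Applying '-55 days' to 2043-06-13: counting 55 days back gives 2043-04-19.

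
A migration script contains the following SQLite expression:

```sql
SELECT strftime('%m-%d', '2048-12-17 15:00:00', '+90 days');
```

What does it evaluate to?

First apply '+90 days': 2048-12-17 15:00:00 → 2049-03-17 15:00:00.
`%m-%d` extracts the month-day: 03-17.

03-17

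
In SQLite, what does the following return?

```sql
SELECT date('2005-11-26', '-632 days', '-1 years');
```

Applying '-632 days' to 2005-11-26: counting 632 days back gives 2004-03-04.
Adding -1 year to 2004-03-04 gives 2003-03-04.

2003-03-04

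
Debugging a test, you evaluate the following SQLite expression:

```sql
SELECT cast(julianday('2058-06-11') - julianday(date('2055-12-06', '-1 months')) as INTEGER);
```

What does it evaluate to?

948

Adding -1 month to 2055-12-06 gives 2055-11-06.
24 days remain in November 2055 after the 6th (30 − 6).
Full months from December 2055 through May 2058 contribute their day counts.
Then 11 days into June 2058.
Total: 24 + 31 + 31 + 29 + 31 + 30 + 31 + 30 + 31 + 31 + 30 + 31 + 30 + 31 + 31 + 28 + 31 + 30 + 31 + 30 + 31 + 31 + 30 + 31 + 30 + 31 + 31 + 28 + 31 + 30 + 31 + 11 = 948.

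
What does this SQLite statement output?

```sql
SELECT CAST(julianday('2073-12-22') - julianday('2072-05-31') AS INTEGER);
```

570

0 days remain in May 2072 after the 31st (31 − 31).
Full months from June 2072 through November 2073 contribute their day counts.
Then 22 days into December 2073.
Total: 0 + 30 + 31 + 31 + 30 + 31 + 30 + 31 + 31 + 28 + 31 + 30 + 31 + 30 + 31 + 31 + 30 + 31 + 30 + 22 = 570.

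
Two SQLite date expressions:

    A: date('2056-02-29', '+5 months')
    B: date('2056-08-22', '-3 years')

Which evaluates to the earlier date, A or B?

B

A = 2056-07-29.
B = 2053-08-22.
B is earlier.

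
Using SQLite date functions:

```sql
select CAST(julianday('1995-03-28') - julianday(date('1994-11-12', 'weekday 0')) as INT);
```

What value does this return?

135

`weekday 0` advances to the next Sunday; 1994-11-12 is a Saturday, so it moves forward to 1994-11-13.
17 days remain in November 1994 after the 13th (30 − 13).
December 1994: 31 days.
January 1995: 31 days.
February 1995: 28 days.
Then 28 days into March 1995.
Total: 17 + 31 + 31 + 28 + 28 = 135.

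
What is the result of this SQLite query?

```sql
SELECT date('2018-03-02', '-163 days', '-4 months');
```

2017-05-20

Applying '-163 days' to 2018-03-02: counting 163 days back gives 2017-09-20.
Adding -4 months to 2017-09-20 gives 2017-05-20.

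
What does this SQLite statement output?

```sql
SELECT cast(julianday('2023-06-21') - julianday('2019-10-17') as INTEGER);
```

1343

14 days remain in October 2019 after the 17th (31 − 17).
Full months from November 2019 through May 2023 contribute their day counts.
Then 21 days into June 2023.
Total: 14 + 30 + 31 + 31 + 29 + 31 + 30 + 31 + 30 + 31 + 31 + 30 + 31 + 30 + 31 + 31 + 28 + 31 + 30 + 31 + 30 + 31 + 31 + 30 + 31 + 30 + 31 + 31 + 28 + 31 + 30 + 31 + 30 + 31 + 31 + 30 + 31 + 30 + 31 + 31 + 28 + 31 + 30 + 31 + 21 = 1343.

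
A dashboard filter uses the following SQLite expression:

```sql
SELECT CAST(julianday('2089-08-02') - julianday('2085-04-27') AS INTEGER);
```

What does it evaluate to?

3 days remain in April 2085 after the 27th (30 − 27).
Full months from May 2085 through July 2089 contribute their day counts.
Then 2 days into August 2089.
Total: 3 + 31 + 30 + 31 + 31 + 30 + 31 + 30 + 31 + 31 + 28 + 31 + 30 + 31 + 30 + 31 + 31 + 30 + 31 + 30 + 31 + 31 + 28 + 31 + 30 + 31 + 30 + 31 + 31 + 30 + 31 + 30 + 31 + 31 + 29 + 31 + 30 + 31 + 30 + 31 + 31 + 30 + 31 + 30 + 31 + 31 + 28 + 31 + 30 + 31 + 30 + 31 + 2 = 1558.

1558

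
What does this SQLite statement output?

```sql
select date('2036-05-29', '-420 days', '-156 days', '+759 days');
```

Applying '-420 days' to 2036-05-29: counting 420 days back gives 2035-04-05.
Applying '-156 days' to 2035-04-05: counting 156 days back gives 2034-10-31.
Applying '+759 days' to 2034-10-31: counting 759 days forward gives 2036-11-28.

2036-11-28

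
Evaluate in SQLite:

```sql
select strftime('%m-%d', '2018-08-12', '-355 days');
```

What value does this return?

First apply '-355 days': 2018-08-12 → 2017-08-22.
`%m-%d` extracts the month-day: 08-22.

08-22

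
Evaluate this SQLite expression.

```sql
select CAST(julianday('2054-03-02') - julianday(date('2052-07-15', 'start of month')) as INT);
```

609

`start of month` rewinds 2052-07-15 to 2052-07-01.
30 days remain in July 2052 after the 1st (31 − 1).
Full months from August 2052 through February 2054 contribute their day counts.
Then 2 days into March 2054.
Total: 30 + 31 + 30 + 31 + 30 + 31 + 31 + 28 + 31 + 30 + 31 + 30 + 31 + 31 + 30 + 31 + 30 + 31 + 31 + 28 + 2 = 609.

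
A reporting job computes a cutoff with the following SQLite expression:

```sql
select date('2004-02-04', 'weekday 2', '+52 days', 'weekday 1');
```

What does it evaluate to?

`weekday 2` advances to the next Tuesday; 2004-02-04 is a Wednesday, so it moves forward to 2004-02-10.
Applying '+52 days' to 2004-02-10: counting 52 days forward gives 2004-04-02.
`weekday 1` advances to the next Monday; 2004-04-02 is a Friday, so it moves forward to 2004-04-05.

2004-04-05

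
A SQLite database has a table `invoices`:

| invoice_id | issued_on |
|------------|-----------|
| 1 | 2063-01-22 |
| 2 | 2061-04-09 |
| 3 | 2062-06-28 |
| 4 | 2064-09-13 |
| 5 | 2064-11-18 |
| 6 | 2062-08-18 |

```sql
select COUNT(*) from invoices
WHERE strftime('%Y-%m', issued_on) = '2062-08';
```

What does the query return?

Rows with year-month 2062-08: 2062-08-18 → 1.

1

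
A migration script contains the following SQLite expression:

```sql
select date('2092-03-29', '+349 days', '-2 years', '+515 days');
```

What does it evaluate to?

2092-08-09

Applying '+349 days' to 2092-03-29: counting 349 days forward gives 2093-03-13.
Adding -2 years to 2093-03-13 gives 2091-03-13.
Applying '+515 days' to 2091-03-13: counting 515 days forward gives 2092-08-09.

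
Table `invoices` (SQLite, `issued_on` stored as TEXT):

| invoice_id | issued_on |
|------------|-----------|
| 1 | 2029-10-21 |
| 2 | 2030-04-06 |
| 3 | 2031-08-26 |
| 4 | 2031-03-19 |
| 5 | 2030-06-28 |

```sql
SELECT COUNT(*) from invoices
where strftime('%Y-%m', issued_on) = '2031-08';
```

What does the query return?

1

Rows with year-month 2031-08: 2031-08-26 → 1.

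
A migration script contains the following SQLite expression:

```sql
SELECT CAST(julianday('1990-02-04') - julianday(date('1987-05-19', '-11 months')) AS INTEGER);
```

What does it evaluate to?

1326

Adding -11 months to 1987-05-19 gives 1986-06-19.
11 days remain in June 1986 after the 19th (30 − 19).
Full months from July 1986 through January 1990 contribute their day counts.
Then 4 days into February 1990.
Total: 11 + 31 + 31 + 30 + 31 + 30 + 31 + 31 + 28 + 31 + 30 + 31 + 30 + 31 + 31 + 30 + 31 + 30 + 31 + 31 + 29 + 31 + 30 + 31 + 30 + 31 + 31 + 30 + 31 + 30 + 31 + 31 + 28 + 31 + 30 + 31 + 30 + 31 + 31 + 30 + 31 + 30 + 31 + 31 + 4 = 1326.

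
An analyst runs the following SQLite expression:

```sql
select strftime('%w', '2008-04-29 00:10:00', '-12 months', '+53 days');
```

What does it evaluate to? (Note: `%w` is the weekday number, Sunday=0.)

4

First apply '-12 months', '+53 days': 2008-04-29 00:10:00 → 2007-06-21 00:10:00.
2007-06-21 is a Thursday; with Sunday=0 that is 4.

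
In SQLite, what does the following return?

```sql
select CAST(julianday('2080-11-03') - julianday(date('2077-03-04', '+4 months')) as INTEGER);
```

1218

Adding +4 months to 2077-03-04 gives 2077-07-04.
27 days remain in July 2077 after the 4th (31 − 4).
Full months from August 2077 through October 2080 contribute their day counts.
Then 3 days into November 2080.
Total: 27 + 31 + 30 + 31 + 30 + 31 + 31 + 28 + 31 + 30 + 31 + 30 + 31 + 31 + 30 + 31 + 30 + 31 + 31 + 28 + 31 + 30 + 31 + 30 + 31 + 31 + 30 + 31 + 30 + 31 + 31 + 29 + 31 + 30 + 31 + 30 + 31 + 31 + 30 + 31 + 3 = 1218.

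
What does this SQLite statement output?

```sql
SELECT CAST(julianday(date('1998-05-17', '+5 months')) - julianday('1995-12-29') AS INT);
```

1023

Adding +5 months to 1998-05-17 gives 1998-10-17.
2 days remain in December 1995 after the 29th (31 − 29).
Full months from January 1996 through September 1998 contribute their day counts.
Then 17 days into October 1998.
Total: 2 + 31 + 29 + 31 + 30 + 31 + 30 + 31 + 31 + 30 + 31 + 30 + 31 + 31 + 28 + 31 + 30 + 31 + 30 + 31 + 31 + 30 + 31 + 30 + 31 + 31 + 28 + 31 + 30 + 31 + 30 + 31 + 31 + 30 + 17 = 1023.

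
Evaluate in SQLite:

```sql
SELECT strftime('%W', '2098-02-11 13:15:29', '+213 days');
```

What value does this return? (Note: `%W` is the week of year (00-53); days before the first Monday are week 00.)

First apply '+213 days': 2098-02-11 13:15:29 → 2098-09-12 13:15:29.
2098-09-12 is a Friday. SQLite's %W counts Mondays since the year started; the result is 36.

36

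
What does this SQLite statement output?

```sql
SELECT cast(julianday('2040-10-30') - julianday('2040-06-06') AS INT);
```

146

24 days remain in June 2040 after the 6th (30 − 6).
July 2040: 31 days.
August 2040: 31 days.
September 2040: 30 days.
Then 30 days into October 2040.
Total: 24 + 31 + 31 + 30 + 30 = 146.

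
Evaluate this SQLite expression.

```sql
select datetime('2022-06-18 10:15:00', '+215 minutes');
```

215 minutes = 3h 35m; +215 minutes from 2022-06-18 10:15:00 is 2022-06-18 13:50:00.

2022-06-18 13:50:00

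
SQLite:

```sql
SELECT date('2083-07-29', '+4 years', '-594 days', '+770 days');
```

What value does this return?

Adding +4 years to 2083-07-29 gives 2087-07-29.
Applying '-594 days' to 2087-07-29: counting 594 days back gives 2085-12-12.
Applying '+770 days' to 2085-12-12: counting 770 days forward gives 2088-01-21.

2088-01-21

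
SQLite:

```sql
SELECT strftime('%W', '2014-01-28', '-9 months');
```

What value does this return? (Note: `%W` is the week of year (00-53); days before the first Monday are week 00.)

16

First apply '-9 months': 2014-01-28 → 2013-04-28.
2013-04-28 is a Sunday. SQLite's %W counts Mondays since the year started; the result is 16.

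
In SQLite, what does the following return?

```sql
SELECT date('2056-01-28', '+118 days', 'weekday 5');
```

2056-05-26

Applying '+118 days' to 2056-01-28: counting 118 days forward gives 2056-05-25.
`weekday 5` advances to the next Friday; 2056-05-25 is a Thursday, so it moves forward to 2056-05-26.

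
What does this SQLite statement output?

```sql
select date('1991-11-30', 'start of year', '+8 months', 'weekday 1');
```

1991-09-02

`start of year` rewinds 1991-11-30 to 1991-01-01.
Adding +8 months to 1991-01-01 gives 1991-09-01.
`weekday 1` advances to the next Monday; 1991-09-01 is a Sunday, so it moves forward to 1991-09-02.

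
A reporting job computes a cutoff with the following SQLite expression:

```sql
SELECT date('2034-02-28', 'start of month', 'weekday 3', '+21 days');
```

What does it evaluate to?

2034-02-22

`start of month` rewinds 2034-02-28 to 2034-02-01.
`weekday 3` advances to the next Wednesday; 2034-02-01 is already a Wednesday, so it stays at 2034-02-01.
Advancing 21 more days within February lands on 2034-02-22.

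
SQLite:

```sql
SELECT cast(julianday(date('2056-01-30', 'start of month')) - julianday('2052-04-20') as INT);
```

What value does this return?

1351

`start of month` rewinds 2056-01-30 to 2056-01-01.
10 days remain in April 2052 after the 20th (30 − 20).
Full months from May 2052 through December 2055 contribute their day counts.
Then 1 day into January 2056.
Total: 10 + 31 + 30 + 31 + 31 + 30 + 31 + 30 + 31 + 31 + 28 + 31 + 30 + 31 + 30 + 31 + 31 + 30 + 31 + 30 + 31 + 31 + 28 + 31 + 30 + 31 + 30 + 31 + 31 + 30 + 31 + 30 + 31 + 31 + 28 + 31 + 30 + 31 + 30 + 31 + 31 + 30 + 31 + 30 + 31 + 1 = 1351.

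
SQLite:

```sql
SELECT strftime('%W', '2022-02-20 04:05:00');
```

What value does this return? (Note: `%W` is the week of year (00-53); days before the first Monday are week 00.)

2022-02-20 is a Sunday. SQLite's %W counts Mondays since the year started; the result is 07.

07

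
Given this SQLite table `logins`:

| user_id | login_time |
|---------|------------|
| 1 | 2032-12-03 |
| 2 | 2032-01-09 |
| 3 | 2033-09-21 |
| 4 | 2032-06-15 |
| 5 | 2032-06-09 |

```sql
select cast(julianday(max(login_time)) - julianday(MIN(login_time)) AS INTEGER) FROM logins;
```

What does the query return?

MIN = 2032-01-09, MAX = 2033-09-21.
22 days remain in January 2032 after the 9th (31 − 9).
Full months from February 2032 through August 2033 contribute their day counts.
Then 21 days into September 2033.
Total: 22 + 29 + 31 + 30 + 31 + 30 + 31 + 31 + 30 + 31 + 30 + 31 + 31 + 28 + 31 + 30 + 31 + 30 + 31 + 31 + 21 = 621.

621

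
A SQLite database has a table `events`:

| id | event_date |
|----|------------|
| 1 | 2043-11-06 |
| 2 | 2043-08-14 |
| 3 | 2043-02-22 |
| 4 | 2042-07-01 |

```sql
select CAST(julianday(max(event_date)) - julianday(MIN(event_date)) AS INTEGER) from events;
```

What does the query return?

MIN = 2042-07-01, MAX = 2043-11-06.
30 days remain in July 2042 after the 1st (31 − 1).
Full months from August 2042 through October 2043 contribute their day counts.
Then 6 days into November 2043.
Total: 30 + 31 + 30 + 31 + 30 + 31 + 31 + 28 + 31 + 30 + 31 + 30 + 31 + 31 + 30 + 31 + 6 = 493.

493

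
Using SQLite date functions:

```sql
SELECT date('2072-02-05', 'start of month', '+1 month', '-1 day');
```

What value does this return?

2072-02-29

`start of month` rewinds 2072-02-05 to 2072-02-01.
Adding +1 month to 2072-02-01 gives 2072-03-01.
Going back 1 day from 2072-03-01 reaches 2072-02-29 (last day of February, 29 days).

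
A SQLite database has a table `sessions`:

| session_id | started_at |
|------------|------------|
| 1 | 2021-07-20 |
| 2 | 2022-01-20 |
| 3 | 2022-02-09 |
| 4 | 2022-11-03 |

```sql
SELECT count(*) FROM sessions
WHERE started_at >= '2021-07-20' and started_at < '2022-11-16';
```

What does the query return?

Rows in [2021-07-20, 2022-11-16): 2021-07-20, 2022-01-20, 2022-02-09, 2022-11-03 → 4 rows.

4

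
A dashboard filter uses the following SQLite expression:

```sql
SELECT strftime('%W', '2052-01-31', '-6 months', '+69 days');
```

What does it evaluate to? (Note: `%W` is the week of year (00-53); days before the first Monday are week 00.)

40

First apply '-6 months', '+69 days': 2052-01-31 → 2051-10-08.
2051-10-08 is a Sunday. SQLite's %W counts Mondays since the year started; the result is 40.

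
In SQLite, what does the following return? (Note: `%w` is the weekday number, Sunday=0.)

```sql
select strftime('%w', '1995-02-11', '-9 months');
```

3

First apply '-9 months': 1995-02-11 → 1994-05-11.
1994-05-11 is a Wednesday; with Sunday=0 that is 3.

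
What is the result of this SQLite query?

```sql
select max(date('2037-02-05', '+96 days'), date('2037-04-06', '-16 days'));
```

date('2037-02-05', '+96 days') → 2037-05-12.
date('2037-04-06', '-16 days') → 2037-03-21.
Later of the two is 2037-05-12.

2037-05-12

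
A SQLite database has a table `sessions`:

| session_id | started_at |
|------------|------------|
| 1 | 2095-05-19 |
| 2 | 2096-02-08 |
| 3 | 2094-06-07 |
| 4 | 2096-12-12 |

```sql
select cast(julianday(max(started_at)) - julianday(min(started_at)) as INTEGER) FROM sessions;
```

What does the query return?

919

MIN = 2094-06-07, MAX = 2096-12-12.
23 days remain in June 2094 after the 7th (30 − 7).
Full months from July 2094 through November 2096 contribute their day counts.
Then 12 days into December 2096.
Total: 23 + 31 + 31 + 30 + 31 + 30 + 31 + 31 + 28 + 31 + 30 + 31 + 30 + 31 + 31 + 30 + 31 + 30 + 31 + 31 + 29 + 31 + 30 + 31 + 30 + 31 + 31 + 30 + 31 + 30 + 12 = 919.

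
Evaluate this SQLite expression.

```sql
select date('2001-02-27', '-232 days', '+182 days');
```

Applying '-232 days' to 2001-02-27: counting 232 days back gives 2000-07-10.
Applying '+182 days' to 2000-07-10: counting 182 days forward gives 2001-01-08.

2001-01-08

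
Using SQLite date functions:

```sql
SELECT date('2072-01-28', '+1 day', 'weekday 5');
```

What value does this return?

2072-01-29

Advancing 1 more day within January lands on 2072-01-29.
`weekday 5` advances to the next Friday; 2072-01-29 is already a Friday, so it stays at 2072-01-29.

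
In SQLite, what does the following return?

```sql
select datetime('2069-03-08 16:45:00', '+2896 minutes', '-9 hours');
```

2896 minutes = 48h 16m; +2896 minutes from 2069-03-08 16:45:00 is 2069-03-10 17:01:00 (crosses midnight).
-9 hours from 2069-03-10 17:01:00 is 2069-03-10 08:01:00.

2069-03-10 08:01:00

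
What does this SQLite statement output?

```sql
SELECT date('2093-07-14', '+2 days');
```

Advancing 2 more days within July lands on 2093-07-16.

2093-07-16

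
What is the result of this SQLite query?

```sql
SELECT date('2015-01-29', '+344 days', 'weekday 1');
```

Applying '+344 days' to 2015-01-29: counting 344 days forward gives 2016-01-08.
`weekday 1` advances to the next Monday; 2016-01-08 is a Friday, so it moves forward to 2016-01-11.

2016-01-11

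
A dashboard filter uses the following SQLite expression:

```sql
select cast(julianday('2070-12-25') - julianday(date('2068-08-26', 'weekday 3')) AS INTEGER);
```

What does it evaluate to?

848

`weekday 3` advances to the next Wednesday; 2068-08-26 is a Sunday, so it moves forward to 2068-08-29.
2 days remain in August 2068 after the 29th (31 − 29).
Full months from September 2068 through November 2070 contribute their day counts.
Then 25 days into December 2070.
Total: 2 + 30 + 31 + 30 + 31 + 31 + 28 + 31 + 30 + 31 + 30 + 31 + 31 + 30 + 31 + 30 + 31 + 31 + 28 + 31 + 30 + 31 + 30 + 31 + 31 + 30 + 31 + 30 + 25 = 848.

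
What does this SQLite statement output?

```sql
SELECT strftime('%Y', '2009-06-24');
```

`%Y` extracts the 4-digit year: 2009.

2009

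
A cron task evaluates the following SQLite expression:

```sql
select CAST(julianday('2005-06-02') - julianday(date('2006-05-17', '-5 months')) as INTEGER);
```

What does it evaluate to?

-198

Adding -5 months to 2006-05-17 gives 2005-12-17.
28 days remain in June 2005 after the 2nd (30 − 2).
July 2005: 31 days.
August 2005: 31 days.
September 2005: 30 days.
October 2005: 31 days.
November 2005: 30 days.
Then 17 days into December 2005.
Total: 28 + 31 + 31 + 30 + 31 + 30 + 17 = 198.
The subtraction is earlier − later, so the result is −198 → -198.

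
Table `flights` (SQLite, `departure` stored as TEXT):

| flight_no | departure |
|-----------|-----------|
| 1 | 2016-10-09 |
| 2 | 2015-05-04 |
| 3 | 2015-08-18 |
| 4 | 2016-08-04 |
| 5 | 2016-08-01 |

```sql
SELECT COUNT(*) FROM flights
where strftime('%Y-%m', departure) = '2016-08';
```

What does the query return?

Rows with year-month 2016-08: 2016-08-04, 2016-08-01 → 2.

2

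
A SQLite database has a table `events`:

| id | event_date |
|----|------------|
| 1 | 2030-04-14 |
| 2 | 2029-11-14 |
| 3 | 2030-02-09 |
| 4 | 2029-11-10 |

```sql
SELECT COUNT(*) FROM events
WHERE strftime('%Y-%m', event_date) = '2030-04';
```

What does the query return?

1

Rows with year-month 2030-04: 2030-04-14 → 1.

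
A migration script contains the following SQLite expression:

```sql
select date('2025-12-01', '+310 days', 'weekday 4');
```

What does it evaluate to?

Applying '+310 days' to 2025-12-01: counting 310 days forward gives 2026-10-07.
`weekday 4` advances to the next Thursday; 2026-10-07 is a Wednesday, so it moves forward to 2026-10-08.

2026-10-08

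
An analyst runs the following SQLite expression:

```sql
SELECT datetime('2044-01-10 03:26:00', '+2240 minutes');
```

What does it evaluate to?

2044-01-11 16:46:00

2240 minutes = 37h 20m; +2240 minutes from 2044-01-10 03:26:00 is 2044-01-11 16:46:00 (crosses midnight).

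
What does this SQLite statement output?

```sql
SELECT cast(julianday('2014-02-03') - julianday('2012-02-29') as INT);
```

0 days remain in February 2012 after the 29th (29 − 29).
Full months from March 2012 through January 2014 contribute their day counts.
Then 3 days into February 2014.
Total: 0 + 31 + 30 + 31 + 30 + 31 + 31 + 30 + 31 + 30 + 31 + 31 + 28 + 31 + 30 + 31 + 30 + 31 + 31 + 30 + 31 + 30 + 31 + 31 + 3 = 705.

705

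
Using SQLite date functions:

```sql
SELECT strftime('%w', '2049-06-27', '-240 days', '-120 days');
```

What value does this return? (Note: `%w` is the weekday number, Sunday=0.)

4

First apply '-240 days', '-120 days': 2049-06-27 → 2048-07-02.
2048-07-02 is a Thursday; with Sunday=0 that is 4.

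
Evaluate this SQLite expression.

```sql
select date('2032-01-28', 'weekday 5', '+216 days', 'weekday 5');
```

`weekday 5` advances to the next Friday; 2032-01-28 is a Wednesday, so it moves forward to 2032-01-30.
Applying '+216 days' to 2032-01-30: counting 216 days forward gives 2032-09-02.
`weekday 5` advances to the next Friday; 2032-09-02 is a Thursday, so it moves forward to 2032-09-03.

2032-09-03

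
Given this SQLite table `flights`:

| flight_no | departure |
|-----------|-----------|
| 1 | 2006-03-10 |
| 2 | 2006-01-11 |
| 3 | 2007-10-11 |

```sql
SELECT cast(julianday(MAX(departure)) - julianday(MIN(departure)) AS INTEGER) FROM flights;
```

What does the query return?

638

MIN = 2006-01-11, MAX = 2007-10-11.
20 days remain in January 2006 after the 11th (31 − 11).
Full months from February 2006 through September 2007 contribute their day counts.
Then 11 days into October 2007.
Total: 20 + 28 + 31 + 30 + 31 + 30 + 31 + 31 + 30 + 31 + 30 + 31 + 31 + 28 + 31 + 30 + 31 + 30 + 31 + 31 + 30 + 11 = 638.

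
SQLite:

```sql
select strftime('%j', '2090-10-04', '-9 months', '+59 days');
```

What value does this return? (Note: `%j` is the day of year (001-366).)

063

First apply '-9 months', '+59 days': 2090-10-04 → 2090-03-04.
Day-of-year for 2090-03-04: days since 2090-01-01 inclusive = 63, zero-padded to 063.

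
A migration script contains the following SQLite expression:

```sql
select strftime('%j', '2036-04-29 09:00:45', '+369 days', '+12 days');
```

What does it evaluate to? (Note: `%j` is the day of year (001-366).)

First apply '+369 days', '+12 days': 2036-04-29 09:00:45 → 2037-05-15 09:00:45.
Day-of-year for 2037-05-15: days since 2037-01-01 inclusive = 135, zero-padded to 135.

135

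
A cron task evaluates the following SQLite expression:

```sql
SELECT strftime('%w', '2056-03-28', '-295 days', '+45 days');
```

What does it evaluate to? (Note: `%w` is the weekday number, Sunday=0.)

4

First apply '-295 days', '+45 days': 2056-03-28 → 2055-07-22.
2055-07-22 is a Thursday; with Sunday=0 that is 4.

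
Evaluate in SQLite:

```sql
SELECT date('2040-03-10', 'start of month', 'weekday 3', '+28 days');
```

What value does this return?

2040-04-04

`start of month` rewinds 2040-03-10 to 2040-03-01.
`weekday 3` advances to the next Wednesday; 2040-03-01 is a Thursday, so it moves forward to 2040-03-07.
March 2040 has 31 days; 24 remain after the 7th, so 25 days reach 2040-04-01.
Advancing 3 more days within April lands on 2040-04-04.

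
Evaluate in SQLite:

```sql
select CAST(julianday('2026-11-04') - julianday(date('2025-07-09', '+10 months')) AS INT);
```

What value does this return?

179

Adding +10 months to 2025-07-09 gives 2026-05-09.
22 days remain in May 2026 after the 9th (31 − 9).
June 2026: 30 days.
July 2026: 31 days.
August 2026: 31 days.
September 2026: 30 days.
October 2026: 31 days.
Then 4 days into November 2026.
Total: 22 + 30 + 31 + 31 + 30 + 31 + 4 = 179.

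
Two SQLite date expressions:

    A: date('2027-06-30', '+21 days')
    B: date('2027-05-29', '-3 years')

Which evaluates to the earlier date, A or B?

B

A = 2027-07-21.
B = 2024-05-29.
B is earlier.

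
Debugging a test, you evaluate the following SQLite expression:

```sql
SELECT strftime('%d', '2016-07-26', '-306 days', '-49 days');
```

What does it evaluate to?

First apply '-306 days', '-49 days': 2016-07-26 → 2015-08-06.
`%d` extracts the 2-digit day of month: 06.

06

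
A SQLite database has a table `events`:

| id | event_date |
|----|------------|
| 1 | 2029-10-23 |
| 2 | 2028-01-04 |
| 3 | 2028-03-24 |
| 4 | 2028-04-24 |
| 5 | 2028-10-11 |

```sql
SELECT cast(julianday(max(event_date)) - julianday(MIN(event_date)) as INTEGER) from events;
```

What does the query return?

658

MIN = 2028-01-04, MAX = 2029-10-23.
27 days remain in January 2028 after the 4th (31 − 4).
Full months from February 2028 through September 2029 contribute their day counts.
Then 23 days into October 2029.
Total: 27 + 29 + 31 + 30 + 31 + 30 + 31 + 31 + 30 + 31 + 30 + 31 + 31 + 28 + 31 + 30 + 31 + 30 + 31 + 31 + 30 + 23 = 658.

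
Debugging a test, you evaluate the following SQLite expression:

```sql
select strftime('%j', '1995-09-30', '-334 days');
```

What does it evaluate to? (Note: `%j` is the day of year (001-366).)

First apply '-334 days': 1995-09-30 → 1994-10-31.
Day-of-year for 1994-10-31: days since 1994-01-01 inclusive = 304, zero-padded to 304.

304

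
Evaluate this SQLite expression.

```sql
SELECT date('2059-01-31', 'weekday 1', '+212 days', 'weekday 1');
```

2059-09-08

`weekday 1` advances to the next Monday; 2059-01-31 is a Friday, so it moves forward to 2059-02-03.
Applying '+212 days' to 2059-02-03: counting 212 days forward gives 2059-09-03.
`weekday 1` advances to the next Monday; 2059-09-03 is a Wednesday, so it moves forward to 2059-09-08.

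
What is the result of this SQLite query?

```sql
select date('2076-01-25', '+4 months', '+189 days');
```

2076-11-30

Adding +4 months to 2076-01-25 gives 2076-05-25.
Applying '+189 days' to 2076-05-25: counting 189 days forward gives 2076-11-30.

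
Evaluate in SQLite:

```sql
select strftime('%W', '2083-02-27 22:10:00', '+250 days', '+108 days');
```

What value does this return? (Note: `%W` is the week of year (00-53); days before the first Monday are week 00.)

07

First apply '+250 days', '+108 days': 2083-02-27 22:10:00 → 2084-02-20 22:10:00.
2084-02-20 is a Sunday. SQLite's %W counts Mondays since the year started; the result is 07.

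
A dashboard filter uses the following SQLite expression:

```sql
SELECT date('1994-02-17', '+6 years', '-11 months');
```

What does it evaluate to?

1999-03-17

Adding +6 years to 1994-02-17 gives 2000-02-17.
Adding -11 months to 2000-02-17 gives 1999-03-17.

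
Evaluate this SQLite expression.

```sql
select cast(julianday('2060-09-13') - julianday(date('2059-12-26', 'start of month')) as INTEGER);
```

287

`start of month` rewinds 2059-12-26 to 2059-12-01.
30 days remain in December 2059 after the 1st (31 − 1).
Full months from January 2060 through August 2060 contribute their day counts.
Then 13 days into September 2060.
Total: 30 + 31 + 29 + 31 + 30 + 31 + 30 + 31 + 31 + 13 = 287.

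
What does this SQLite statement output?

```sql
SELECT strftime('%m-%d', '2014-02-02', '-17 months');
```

09-02

First apply '-17 months': 2014-02-02 → 2012-09-02.
`%m-%d` extracts the month-day: 09-02.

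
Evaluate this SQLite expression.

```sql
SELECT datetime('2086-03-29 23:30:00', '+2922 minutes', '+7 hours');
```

2922 minutes = 48h 42m; +2922 minutes from 2086-03-29 23:30:00 is 2086-04-01 00:12:00 (crosses midnight).
+7 hours from 2086-04-01 00:12:00 is 2086-04-01 07:12:00.

2086-04-01 07:12:00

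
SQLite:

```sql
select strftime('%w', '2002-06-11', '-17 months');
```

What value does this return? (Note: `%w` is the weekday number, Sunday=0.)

4

First apply '-17 months': 2002-06-11 → 2001-01-11.
2001-01-11 is a Thursday; with Sunday=0 that is 4.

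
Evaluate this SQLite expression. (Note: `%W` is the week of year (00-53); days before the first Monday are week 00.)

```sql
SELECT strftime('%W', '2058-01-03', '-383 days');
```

First apply '-383 days': 2058-01-03 → 2056-12-16.
2056-12-16 is a Saturday. SQLite's %W counts Mondays since the year started; the result is 50.

50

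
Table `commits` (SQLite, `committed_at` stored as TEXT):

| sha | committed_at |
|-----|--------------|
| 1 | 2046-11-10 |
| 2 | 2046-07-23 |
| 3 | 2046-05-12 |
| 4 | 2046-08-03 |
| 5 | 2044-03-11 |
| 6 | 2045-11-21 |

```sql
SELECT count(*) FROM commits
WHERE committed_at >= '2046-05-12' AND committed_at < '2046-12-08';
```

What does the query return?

4

Rows in [2046-05-12, 2046-12-08): 2046-11-10, 2046-07-23, 2046-05-12, 2046-08-03 → 4 rows.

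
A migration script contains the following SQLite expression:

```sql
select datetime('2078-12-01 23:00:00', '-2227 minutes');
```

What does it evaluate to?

2078-11-30 09:53:00

2227 minutes = 37h 7m; -2227 minutes from 2078-12-01 23:00:00 is 2078-11-30 09:53:00 (crosses midnight).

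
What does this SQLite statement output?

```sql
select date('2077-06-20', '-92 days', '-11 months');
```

2076-04-20

Applying '-92 days' to 2077-06-20: counting 92 days back gives 2077-03-20.
Adding -11 months to 2077-03-20 gives 2076-04-20.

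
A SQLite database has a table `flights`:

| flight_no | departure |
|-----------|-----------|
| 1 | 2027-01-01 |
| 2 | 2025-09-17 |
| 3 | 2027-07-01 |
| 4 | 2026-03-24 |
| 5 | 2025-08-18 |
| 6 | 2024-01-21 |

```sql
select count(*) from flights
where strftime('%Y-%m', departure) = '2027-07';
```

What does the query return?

1

Rows with year-month 2027-07: 2027-07-01 → 1.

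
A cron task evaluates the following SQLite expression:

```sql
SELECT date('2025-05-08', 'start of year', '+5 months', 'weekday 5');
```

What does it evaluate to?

`start of year` rewinds 2025-05-08 to 2025-01-01.
Adding +5 months to 2025-01-01 gives 2025-06-01.
`weekday 5` advances to the next Friday; 2025-06-01 is a Sunday, so it moves forward to 2025-06-06.

2025-06-06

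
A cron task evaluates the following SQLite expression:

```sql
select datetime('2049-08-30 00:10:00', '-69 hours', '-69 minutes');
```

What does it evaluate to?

-69 hours from 2049-08-30 00:10:00 is 2049-08-27 03:10:00 (crosses midnight).
69 minutes = 1h 9m; -69 minutes from 2049-08-27 03:10:00 is 2049-08-27 02:01:00.

2049-08-27 02:01:00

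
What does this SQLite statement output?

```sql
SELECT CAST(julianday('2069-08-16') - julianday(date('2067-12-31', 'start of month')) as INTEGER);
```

`start of month` rewinds 2067-12-31 to 2067-12-01.
30 days remain in December 2067 after the 1st (31 − 1).
Full months from January 2068 through July 2069 contribute their day counts.
Then 16 days into August 2069.
Total: 30 + 31 + 29 + 31 + 30 + 31 + 30 + 31 + 31 + 30 + 31 + 30 + 31 + 31 + 28 + 31 + 30 + 31 + 30 + 31 + 16 = 624.

624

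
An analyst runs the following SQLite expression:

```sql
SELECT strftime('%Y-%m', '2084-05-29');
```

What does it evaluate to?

`%Y-%m` extracts the year-month: 2084-05.

2084-05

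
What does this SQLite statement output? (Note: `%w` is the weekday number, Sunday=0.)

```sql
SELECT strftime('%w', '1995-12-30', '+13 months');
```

First apply '+13 months': 1995-12-30 → 1997-01-30.
1997-01-30 is a Thursday; with Sunday=0 that is 4.

4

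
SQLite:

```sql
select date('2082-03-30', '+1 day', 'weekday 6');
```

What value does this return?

Advancing 1 more day within March lands on 2082-03-31.
`weekday 6` advances to the next Saturday; 2082-03-31 is a Tuesday, so it moves forward to 2082-04-04.

2082-04-04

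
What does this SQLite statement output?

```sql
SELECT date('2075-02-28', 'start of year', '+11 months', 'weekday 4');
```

2075-12-05

`start of year` rewinds 2075-02-28 to 2075-01-01.
Adding +11 months to 2075-01-01 gives 2075-12-01.
`weekday 4` advances to the next Thursday; 2075-12-01 is a Sunday, so it moves forward to 2075-12-05.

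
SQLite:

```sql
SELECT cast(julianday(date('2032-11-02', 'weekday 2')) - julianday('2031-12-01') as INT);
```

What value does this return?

`weekday 2` advances to the next Tuesday; 2032-11-02 is already a Tuesday, so it stays at 2032-11-02.
30 days remain in December 2031 after the 1st (31 − 1).
Full months from January 2032 through October 2032 contribute their day counts.
Then 2 days into November 2032.
Total: 30 + 31 + 29 + 31 + 30 + 31 + 30 + 31 + 31 + 30 + 31 + 2 = 337.

337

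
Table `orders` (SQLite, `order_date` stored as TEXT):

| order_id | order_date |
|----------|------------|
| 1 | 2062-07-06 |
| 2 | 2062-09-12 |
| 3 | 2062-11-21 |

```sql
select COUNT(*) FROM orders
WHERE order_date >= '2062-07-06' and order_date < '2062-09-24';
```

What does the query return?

2

Rows in [2062-07-06, 2062-09-24): 2062-07-06, 2062-09-12 → 2 rows.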